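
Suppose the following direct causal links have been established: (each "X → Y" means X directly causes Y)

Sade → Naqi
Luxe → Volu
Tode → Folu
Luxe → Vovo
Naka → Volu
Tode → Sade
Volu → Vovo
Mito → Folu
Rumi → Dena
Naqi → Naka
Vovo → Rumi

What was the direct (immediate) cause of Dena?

Upstream contributors include Tode, Sade, Luxe, Naqi, Naka, Volu, Vovo, but only Rumi feeds directly into Dena.

Rumi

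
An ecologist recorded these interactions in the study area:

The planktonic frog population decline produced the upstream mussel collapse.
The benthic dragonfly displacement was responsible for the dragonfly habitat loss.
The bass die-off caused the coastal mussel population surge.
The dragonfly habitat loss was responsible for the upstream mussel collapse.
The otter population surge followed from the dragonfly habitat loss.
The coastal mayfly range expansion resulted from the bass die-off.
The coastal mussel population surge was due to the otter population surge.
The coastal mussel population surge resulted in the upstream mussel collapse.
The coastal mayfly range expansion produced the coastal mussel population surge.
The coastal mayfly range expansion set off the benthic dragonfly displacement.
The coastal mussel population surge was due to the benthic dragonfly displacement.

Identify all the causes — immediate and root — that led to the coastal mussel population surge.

Immediate causes of the coastal mussel population surge: the bass die-off, the coastal mayfly range expansion, the benthic dragonfly displacement, the otter population surge.
Further upstream: the dragonfly habitat loss.

the bass die-off, the benthic dragonfly displacement, the coastal mayfly range expansion, the dragonfly habitat loss, the otter population surge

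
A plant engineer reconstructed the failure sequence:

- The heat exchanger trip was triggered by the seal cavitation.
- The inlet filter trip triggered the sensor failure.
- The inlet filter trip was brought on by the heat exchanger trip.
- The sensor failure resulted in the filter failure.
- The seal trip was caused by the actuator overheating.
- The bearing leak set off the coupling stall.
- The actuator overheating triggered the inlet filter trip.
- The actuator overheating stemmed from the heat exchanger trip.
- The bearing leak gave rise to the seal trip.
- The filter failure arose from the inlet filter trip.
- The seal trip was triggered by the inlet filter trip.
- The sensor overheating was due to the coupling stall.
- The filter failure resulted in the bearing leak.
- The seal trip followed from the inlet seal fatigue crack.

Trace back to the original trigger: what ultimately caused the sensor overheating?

the seal cavitation

Tracing upstream from the sensor overheating: the sensor overheating ← the coupling stall ← the bearing leak ← the filter failure ← the inlet filter trip ← the heat exchanger trip ← the seal cavitation.
The seal cavitation has no stated cause, so it is the root.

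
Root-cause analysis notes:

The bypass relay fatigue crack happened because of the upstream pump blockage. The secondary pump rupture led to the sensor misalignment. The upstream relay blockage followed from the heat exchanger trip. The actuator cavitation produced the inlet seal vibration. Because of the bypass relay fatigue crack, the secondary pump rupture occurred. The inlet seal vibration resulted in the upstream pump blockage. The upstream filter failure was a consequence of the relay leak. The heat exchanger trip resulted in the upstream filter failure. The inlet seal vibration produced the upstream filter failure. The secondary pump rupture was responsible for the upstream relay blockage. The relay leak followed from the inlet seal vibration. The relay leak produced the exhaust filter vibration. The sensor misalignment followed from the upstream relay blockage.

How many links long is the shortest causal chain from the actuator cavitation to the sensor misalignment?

Shortest chain: the actuator cavitation → the inlet seal vibration → the upstream pump blockage → the bypass relay fatigue crack → the secondary pump rupture → the sensor misalignment.

5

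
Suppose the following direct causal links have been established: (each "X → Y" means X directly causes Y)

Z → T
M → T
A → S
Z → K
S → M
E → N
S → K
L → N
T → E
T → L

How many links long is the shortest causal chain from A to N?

Shortest chain: A → S → M → T → L → N.

5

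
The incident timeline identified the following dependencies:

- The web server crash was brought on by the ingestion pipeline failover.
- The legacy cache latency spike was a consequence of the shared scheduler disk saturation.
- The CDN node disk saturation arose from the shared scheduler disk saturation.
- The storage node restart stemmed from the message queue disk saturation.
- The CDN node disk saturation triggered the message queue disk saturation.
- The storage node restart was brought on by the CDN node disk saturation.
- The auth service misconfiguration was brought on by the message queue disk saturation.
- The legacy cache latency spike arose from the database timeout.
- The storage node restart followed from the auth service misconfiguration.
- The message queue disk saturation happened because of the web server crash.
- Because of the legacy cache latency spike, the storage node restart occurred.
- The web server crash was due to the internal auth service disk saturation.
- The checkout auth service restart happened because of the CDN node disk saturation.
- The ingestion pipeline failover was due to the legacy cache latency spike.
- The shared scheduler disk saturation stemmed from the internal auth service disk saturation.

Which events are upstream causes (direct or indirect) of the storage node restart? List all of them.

the CDN node disk saturation, the auth service misconfiguration, the database timeout, the ingestion pipeline failover, the internal auth service disk saturation, the legacy cache latency spike, the message queue disk saturation, the shared scheduler disk saturation, the web server crash

Immediate causes of the storage node restart: the CDN node disk saturation, the legacy cache latency spike, the message queue disk saturation, the auth service misconfiguration.
Further upstream: the internal auth service disk saturation, the shared scheduler disk saturation, the database timeout, the ingestion pipeline failover, the web server crash.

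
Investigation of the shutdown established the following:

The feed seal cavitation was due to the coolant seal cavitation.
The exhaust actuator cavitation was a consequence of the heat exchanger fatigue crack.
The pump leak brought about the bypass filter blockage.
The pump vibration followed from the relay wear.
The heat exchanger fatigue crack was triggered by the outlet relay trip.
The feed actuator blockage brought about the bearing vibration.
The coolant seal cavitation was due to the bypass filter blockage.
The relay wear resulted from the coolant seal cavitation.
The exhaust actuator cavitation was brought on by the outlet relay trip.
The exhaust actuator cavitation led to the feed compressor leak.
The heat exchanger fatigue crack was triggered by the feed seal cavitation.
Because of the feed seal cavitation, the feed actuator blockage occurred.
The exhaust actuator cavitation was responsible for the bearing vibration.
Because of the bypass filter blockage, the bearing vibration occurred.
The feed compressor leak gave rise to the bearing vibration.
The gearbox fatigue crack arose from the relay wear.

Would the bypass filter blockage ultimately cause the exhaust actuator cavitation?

There is a causal chain: the bypass filter blockage → the coolant seal cavitation → the feed seal cavitation → the heat exchanger fatigue crack → the exhaust actuator cavitation.

Yes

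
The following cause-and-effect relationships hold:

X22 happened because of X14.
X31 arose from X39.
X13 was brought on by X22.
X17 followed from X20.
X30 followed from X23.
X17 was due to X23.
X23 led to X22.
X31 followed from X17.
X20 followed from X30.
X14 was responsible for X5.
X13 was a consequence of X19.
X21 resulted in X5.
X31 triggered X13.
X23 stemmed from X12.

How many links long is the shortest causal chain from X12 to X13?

3

Shortest chain: X12 → X23 → X22 → X13.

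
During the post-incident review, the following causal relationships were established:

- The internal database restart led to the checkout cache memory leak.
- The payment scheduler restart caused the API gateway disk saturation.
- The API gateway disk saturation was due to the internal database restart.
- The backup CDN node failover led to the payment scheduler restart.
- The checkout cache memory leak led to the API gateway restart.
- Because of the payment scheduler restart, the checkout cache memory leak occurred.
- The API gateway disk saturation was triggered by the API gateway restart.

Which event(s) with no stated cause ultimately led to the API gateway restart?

the backup CDN node failover, the internal database restart

Tracing upstream from the API gateway restart: the API gateway restart ← the checkout cache memory leak ← the payment scheduler restart ← the backup CDN node failover.
A separate upstream branch: the API gateway restart ← the checkout cache memory leak ← the internal database restart.
Each of those chain origins has no stated cause.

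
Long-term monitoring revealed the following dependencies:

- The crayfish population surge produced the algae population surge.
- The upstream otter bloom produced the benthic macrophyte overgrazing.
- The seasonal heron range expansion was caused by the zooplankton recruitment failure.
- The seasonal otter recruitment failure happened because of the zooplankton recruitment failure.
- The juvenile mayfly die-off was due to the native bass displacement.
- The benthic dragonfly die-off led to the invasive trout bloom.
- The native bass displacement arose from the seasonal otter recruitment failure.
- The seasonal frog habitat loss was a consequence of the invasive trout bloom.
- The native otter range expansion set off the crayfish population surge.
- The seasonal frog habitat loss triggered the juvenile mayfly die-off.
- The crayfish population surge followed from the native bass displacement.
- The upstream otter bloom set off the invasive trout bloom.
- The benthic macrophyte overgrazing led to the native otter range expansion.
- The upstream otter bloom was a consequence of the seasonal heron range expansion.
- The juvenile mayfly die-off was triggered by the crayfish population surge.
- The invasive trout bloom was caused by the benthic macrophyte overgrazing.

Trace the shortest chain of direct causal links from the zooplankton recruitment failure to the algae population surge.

the zooplankton recruitment failure → the seasonal otter recruitment failure
the seasonal otter recruitment failure → the native bass displacement
the native bass displacement → the crayfish population surge
the crayfish population surge → the algae population surge
Length: 4 steps.

the zooplankton recruitment failure → the seasonal otter recruitment failure → the native bass displacement → the crayfish population surge → the algae population surge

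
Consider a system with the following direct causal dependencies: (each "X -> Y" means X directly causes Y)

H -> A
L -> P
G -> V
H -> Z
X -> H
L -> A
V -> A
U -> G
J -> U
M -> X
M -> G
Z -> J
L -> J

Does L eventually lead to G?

There is a causal chain: L → J → U → G.

Yes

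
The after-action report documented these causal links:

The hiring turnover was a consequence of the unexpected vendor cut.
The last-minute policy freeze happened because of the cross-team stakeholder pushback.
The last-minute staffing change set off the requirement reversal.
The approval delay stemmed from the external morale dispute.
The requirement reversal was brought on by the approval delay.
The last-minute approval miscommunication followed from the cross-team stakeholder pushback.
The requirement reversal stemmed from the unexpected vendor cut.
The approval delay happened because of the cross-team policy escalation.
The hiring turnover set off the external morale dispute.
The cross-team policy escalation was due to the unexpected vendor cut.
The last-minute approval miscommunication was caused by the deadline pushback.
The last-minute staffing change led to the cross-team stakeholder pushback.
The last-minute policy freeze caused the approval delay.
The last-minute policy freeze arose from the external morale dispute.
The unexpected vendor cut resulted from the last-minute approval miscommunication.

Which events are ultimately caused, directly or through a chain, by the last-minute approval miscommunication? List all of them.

the approval delay, the cross-team policy escalation, the external morale dispute, the hiring turnover, the last-minute policy freeze, the requirement reversal, the unexpected vendor cut

Direct effects: the unexpected vendor cut.
2 steps out: the cross-team policy escalation, the hiring turnover, the requirement reversal.
3 steps out: the external morale dispute, the approval delay.
4 steps out: the last-minute policy freeze.
Not reachable from it: the last-minute staffing change, the cross-team stakeholder pushback, the deadline pushback.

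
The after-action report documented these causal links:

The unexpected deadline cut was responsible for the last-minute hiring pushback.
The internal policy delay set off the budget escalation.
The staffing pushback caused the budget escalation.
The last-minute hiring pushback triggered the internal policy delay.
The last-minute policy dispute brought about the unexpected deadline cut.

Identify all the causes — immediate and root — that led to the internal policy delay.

Immediate cause of the internal policy delay: the last-minute hiring pushback.
Further upstream: the last-minute policy dispute, the unexpected deadline cut.

the last-minute hiring pushback, the last-minute policy dispute, the unexpected deadline cut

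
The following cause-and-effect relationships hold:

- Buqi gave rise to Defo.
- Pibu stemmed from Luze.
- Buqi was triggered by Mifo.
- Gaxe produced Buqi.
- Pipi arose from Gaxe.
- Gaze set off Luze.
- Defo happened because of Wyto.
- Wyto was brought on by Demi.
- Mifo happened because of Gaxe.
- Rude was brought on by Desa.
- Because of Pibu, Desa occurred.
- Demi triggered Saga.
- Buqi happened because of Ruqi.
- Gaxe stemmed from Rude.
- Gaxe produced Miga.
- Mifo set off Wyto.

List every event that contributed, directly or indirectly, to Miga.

Immediate cause of Miga: Gaxe.
Further upstream: Gaze, Luze, Pibu, Desa, Rude.

Desa, Gaxe, Gaze, Luze, Pibu, Rude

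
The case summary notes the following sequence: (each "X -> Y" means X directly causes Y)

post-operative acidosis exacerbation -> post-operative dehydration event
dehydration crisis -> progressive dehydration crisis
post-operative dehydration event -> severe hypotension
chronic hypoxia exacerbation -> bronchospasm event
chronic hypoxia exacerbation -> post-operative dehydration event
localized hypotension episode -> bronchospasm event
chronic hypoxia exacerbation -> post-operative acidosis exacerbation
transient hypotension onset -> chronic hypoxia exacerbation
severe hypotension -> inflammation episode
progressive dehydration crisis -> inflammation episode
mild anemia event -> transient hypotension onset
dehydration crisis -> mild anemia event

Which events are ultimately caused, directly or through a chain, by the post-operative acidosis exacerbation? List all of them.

the inflammation episode, the post-operative dehydration event, the severe hypotension

Direct effects: the post-operative dehydration event.
2 steps out: the severe hypotension.
3 steps out: the inflammation episode.
Not reachable from it: the dehydration crisis, the mild anemia event, the transient hypotension onset, the chronic hypoxia exacerbation, the bronchospasm event, the progressive dehydration crisis, the localized hypotension episode.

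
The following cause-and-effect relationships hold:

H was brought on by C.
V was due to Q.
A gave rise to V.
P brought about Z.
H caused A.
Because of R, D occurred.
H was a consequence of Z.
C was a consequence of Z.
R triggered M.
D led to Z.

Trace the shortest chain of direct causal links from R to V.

R → D
D → Z
Z → H
H → A
A → V
Length: 5 steps.

R → D → Z → H → A → V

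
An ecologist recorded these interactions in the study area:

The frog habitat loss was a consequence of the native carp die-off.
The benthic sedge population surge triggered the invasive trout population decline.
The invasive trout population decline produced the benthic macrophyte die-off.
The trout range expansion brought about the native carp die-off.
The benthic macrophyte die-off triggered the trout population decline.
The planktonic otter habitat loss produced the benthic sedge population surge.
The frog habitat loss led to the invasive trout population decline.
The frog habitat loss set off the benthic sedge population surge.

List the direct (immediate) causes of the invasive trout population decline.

the benthic sedge population surge, the frog habitat loss

Upstream contributors include the trout range expansion, the native carp die-off, the planktonic otter habitat loss, but only the benthic sedge population surge, the frog habitat loss feed directly into the invasive trout population decline.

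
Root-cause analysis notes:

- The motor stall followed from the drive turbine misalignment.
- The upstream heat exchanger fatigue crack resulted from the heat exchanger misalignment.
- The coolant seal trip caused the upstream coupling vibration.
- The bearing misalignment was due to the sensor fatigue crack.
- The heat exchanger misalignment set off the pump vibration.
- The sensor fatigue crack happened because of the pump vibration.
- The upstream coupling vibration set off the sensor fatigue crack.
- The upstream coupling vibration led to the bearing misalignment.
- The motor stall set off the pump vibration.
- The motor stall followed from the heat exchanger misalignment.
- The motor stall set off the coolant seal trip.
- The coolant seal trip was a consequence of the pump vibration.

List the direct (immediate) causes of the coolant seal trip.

Upstream contributors include the heat exchanger misalignment, the drive turbine misalignment, but only the motor stall, the pump vibration feed directly into the coolant seal trip.

the motor stall, the pump vibration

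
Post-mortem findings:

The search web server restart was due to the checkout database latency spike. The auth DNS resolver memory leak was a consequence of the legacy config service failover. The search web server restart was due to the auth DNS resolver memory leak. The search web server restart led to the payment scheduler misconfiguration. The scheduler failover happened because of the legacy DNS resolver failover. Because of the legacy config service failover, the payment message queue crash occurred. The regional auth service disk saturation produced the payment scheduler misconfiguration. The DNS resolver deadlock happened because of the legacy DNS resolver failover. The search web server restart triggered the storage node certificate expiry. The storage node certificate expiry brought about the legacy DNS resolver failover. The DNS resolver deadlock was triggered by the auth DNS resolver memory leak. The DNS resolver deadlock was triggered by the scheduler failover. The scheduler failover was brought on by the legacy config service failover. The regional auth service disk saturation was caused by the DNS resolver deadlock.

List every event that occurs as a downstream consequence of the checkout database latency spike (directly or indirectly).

Direct effects: the search web server restart.
2 steps out: the storage node certificate expiry, the payment scheduler misconfiguration.
3 steps out: the legacy DNS resolver failover.
4 steps out: the scheduler failover, the DNS resolver deadlock.
5 steps out: the regional auth service disk saturation.
Not reachable from it: the legacy config service failover, the auth DNS resolver memory leak, the payment message queue crash.

the DNS resolver deadlock, the legacy DNS resolver failover, the payment scheduler misconfiguration, the regional auth service disk saturation, the scheduler failover, the search web server restart, the storage node certificate expiry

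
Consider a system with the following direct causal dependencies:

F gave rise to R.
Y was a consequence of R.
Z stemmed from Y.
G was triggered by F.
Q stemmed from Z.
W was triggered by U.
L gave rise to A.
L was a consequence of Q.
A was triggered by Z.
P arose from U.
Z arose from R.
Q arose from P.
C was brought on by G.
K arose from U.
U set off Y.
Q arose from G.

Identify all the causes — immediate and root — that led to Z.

F, R, U, Y

Immediate causes of Z: R, Y.
Further upstream: U, F.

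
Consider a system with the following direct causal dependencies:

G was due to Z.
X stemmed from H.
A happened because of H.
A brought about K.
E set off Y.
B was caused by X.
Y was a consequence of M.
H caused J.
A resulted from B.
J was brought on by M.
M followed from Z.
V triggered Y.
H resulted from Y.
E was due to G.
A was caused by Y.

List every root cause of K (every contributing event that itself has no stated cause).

V, Z

Tracing upstream from K: K ← A ← Y ← M ← Z.
A separate upstream branch: K ← A ← Y ← V.
Each of those chain origins has no stated cause.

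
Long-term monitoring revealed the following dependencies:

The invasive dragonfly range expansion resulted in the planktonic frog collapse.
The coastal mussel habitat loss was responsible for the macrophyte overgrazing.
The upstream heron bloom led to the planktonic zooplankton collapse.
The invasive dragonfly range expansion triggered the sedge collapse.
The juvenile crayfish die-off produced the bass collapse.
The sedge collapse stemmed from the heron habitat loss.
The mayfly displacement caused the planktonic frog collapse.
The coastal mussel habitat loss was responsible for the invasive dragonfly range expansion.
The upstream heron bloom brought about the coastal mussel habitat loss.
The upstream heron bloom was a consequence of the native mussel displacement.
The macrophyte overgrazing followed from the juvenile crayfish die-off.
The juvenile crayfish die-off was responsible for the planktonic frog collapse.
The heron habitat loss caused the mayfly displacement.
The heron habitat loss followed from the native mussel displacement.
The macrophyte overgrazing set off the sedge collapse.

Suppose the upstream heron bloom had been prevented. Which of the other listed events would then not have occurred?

the coastal mussel habitat loss, the invasive dragonfly range expansion, the planktonic zooplankton collapse

Downstream of the upstream heron bloom: the coastal mussel habitat loss, the invasive dragonfly range expansion, the macrophyte overgrazing, the planktonic zooplankton collapse, the sedge collapse, the planktonic frog collapse.
Of those, still caused via another path: the macrophyte overgrazing, the sedge collapse, the planktonic frog collapse.
The remainder have no surviving cause.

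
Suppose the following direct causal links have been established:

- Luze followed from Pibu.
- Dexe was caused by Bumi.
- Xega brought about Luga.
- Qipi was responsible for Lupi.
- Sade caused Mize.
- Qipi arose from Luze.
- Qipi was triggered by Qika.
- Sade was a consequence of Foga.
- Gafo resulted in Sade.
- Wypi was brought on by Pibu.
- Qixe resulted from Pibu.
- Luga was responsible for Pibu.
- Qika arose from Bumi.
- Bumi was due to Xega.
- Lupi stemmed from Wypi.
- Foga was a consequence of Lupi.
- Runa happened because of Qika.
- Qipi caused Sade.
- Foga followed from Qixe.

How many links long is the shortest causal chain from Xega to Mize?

5

Shortest chain: Xega → Bumi → Qika → Qipi → Sade → Mize.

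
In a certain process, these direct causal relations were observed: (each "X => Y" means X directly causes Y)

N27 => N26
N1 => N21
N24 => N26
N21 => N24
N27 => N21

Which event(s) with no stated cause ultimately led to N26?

N1, N27

Tracing upstream from N26: N26 ← N27.
A separate upstream branch: N26 ← N24 ← N21 ← N1.
Each of those chain origins has no stated cause.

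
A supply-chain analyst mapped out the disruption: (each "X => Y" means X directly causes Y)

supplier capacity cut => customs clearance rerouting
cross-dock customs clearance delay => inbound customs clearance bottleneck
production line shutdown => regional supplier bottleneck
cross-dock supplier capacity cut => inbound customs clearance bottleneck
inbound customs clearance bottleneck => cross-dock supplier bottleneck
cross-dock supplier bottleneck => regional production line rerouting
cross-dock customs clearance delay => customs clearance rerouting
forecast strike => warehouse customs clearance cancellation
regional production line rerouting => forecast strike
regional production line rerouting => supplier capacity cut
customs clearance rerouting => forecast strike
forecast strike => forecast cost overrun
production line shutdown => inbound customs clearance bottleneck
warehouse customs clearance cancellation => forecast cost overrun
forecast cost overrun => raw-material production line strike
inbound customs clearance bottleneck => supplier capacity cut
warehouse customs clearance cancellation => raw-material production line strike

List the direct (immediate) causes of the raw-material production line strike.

the forecast cost overrun, the warehouse customs clearance cancellation

Upstream contributors include the production line shutdown, the cross-dock supplier capacity cut, the cross-dock customs clearance delay, the inbound customs clearance bottleneck, the cross-dock supplier bottleneck, the regional production line rerouting, the supplier capacity cut, the customs clearance rerouting, the forecast strike, but only the forecast cost overrun, the warehouse customs clearance cancellation feed directly into the raw-material production line strike.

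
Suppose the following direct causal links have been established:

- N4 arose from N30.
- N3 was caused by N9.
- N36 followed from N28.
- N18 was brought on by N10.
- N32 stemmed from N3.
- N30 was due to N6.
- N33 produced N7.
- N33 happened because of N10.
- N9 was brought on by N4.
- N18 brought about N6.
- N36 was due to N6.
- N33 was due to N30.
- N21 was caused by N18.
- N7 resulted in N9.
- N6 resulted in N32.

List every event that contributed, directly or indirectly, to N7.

Immediate cause of N7: N33.
Further upstream: N10, N18, N6, N30.

N10, N18, N30, N33, N6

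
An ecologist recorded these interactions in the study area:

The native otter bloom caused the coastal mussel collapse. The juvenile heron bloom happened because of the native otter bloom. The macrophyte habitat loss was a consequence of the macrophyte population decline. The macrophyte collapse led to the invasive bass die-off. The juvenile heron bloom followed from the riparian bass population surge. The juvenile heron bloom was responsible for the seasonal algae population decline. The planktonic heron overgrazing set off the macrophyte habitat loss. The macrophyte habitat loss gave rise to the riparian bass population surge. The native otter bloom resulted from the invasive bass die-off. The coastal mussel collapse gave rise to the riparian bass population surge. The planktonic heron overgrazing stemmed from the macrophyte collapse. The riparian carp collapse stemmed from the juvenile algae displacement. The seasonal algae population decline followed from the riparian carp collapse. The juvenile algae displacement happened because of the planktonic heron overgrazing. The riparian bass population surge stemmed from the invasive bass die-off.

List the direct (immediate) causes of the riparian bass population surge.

Upstream contributors include the macrophyte collapse, the native otter bloom, the planktonic heron overgrazing, the macrophyte population decline, but only the coastal mussel collapse, the invasive bass die-off, the macrophyte habitat loss feed directly into the riparian bass population surge.

the coastal mussel collapse, the invasive bass die-off, the macrophyte habitat loss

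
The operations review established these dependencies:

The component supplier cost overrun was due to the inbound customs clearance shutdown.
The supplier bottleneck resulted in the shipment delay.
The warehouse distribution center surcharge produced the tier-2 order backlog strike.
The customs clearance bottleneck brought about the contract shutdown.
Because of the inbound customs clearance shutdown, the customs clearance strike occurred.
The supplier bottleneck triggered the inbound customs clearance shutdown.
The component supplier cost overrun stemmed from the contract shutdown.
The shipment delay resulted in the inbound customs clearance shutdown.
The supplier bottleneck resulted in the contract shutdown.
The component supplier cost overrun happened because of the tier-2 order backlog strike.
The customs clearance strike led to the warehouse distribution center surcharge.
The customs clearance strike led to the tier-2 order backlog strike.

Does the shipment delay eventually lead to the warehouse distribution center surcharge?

There is a causal chain: the shipment delay → the inbound customs clearance shutdown → the customs clearance strike → the warehouse distribution center surcharge.

Yes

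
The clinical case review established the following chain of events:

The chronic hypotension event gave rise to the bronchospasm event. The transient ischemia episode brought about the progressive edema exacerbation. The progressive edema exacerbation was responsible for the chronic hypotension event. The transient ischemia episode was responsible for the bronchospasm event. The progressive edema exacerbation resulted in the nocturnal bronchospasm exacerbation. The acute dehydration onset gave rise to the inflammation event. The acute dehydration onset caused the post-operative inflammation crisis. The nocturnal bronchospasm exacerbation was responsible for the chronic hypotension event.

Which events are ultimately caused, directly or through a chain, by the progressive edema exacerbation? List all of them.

the bronchospasm event, the chronic hypotension event, the nocturnal bronchospasm exacerbation

Direct effects: the nocturnal bronchospasm exacerbation, the chronic hypotension event.
2 steps out: the bronchospasm event.
Not reachable from it: the acute dehydration onset, the post-operative inflammation crisis, the transient ischemia episode, the inflammation event.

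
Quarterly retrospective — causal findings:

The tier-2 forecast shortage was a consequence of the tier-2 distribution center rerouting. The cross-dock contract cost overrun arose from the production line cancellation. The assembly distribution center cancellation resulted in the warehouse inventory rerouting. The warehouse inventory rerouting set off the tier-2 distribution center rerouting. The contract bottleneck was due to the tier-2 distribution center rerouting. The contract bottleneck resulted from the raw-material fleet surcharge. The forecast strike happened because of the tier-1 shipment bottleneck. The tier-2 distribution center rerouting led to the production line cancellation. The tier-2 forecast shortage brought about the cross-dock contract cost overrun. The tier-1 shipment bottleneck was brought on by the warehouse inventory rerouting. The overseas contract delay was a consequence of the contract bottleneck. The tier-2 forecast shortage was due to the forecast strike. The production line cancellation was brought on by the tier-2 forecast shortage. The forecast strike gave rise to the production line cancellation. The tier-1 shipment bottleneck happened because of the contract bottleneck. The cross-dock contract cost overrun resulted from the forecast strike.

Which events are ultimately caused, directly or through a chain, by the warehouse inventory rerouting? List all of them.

Direct effects: the tier-2 distribution center rerouting, the tier-1 shipment bottleneck.
2 steps out: the contract bottleneck, the forecast strike, the tier-2 forecast shortage, the production line cancellation.
3 steps out: the overseas contract delay, the cross-dock contract cost overrun.
Not reachable from it: the raw-material fleet surcharge, the assembly distribution center cancellation.

the contract bottleneck, the cross-dock contract cost overrun, the forecast strike, the overseas contract delay, the production line cancellation, the tier-1 shipment bottleneck, the tier-2 distribution center rerouting, the tier-2 forecast shortage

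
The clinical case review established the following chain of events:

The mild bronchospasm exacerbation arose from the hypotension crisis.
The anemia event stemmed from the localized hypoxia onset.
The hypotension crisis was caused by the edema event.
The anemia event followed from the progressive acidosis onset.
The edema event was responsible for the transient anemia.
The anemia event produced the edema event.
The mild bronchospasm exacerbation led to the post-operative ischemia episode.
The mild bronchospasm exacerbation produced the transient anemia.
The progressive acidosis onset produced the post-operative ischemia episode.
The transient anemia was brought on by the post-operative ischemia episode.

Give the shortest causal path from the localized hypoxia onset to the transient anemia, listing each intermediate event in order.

the localized hypoxia onset → the anemia event → the edema event → the transient anemia

the localized hypoxia onset → the anemia event
the anemia event → the edema event
the edema event → the transient anemia
Length: 3 steps.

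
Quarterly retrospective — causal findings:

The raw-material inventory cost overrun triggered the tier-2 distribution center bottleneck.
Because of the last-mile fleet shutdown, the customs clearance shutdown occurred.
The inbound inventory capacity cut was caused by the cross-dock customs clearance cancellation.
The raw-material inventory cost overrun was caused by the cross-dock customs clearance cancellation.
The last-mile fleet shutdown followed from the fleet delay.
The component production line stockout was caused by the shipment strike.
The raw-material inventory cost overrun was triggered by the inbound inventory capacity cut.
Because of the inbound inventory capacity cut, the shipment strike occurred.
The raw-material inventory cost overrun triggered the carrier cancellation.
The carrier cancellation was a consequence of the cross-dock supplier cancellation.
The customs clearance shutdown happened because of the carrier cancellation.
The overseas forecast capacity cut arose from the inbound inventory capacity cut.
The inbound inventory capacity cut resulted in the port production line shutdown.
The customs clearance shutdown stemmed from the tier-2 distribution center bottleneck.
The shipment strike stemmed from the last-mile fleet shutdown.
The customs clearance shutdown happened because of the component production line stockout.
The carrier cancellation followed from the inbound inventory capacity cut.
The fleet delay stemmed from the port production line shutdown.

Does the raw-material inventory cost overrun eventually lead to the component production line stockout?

No

The raw-material inventory cost overrun leads to the tier-2 distribution center bottleneck, the carrier cancellation, the customs clearance shutdown; the component production line stockout is not among them.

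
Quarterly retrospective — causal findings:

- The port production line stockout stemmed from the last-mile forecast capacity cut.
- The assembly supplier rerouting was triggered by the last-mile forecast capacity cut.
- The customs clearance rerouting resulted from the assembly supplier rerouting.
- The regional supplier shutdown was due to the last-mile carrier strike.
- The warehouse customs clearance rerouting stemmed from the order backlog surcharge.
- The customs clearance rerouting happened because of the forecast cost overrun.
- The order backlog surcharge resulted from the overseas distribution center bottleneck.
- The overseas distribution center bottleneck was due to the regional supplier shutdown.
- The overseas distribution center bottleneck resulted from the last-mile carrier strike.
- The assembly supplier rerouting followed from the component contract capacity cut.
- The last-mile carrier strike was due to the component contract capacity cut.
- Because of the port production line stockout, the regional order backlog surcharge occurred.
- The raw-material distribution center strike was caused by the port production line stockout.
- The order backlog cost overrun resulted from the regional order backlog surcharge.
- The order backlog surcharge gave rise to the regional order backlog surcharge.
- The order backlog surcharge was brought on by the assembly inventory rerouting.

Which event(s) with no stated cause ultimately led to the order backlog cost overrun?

Tracing upstream from the order backlog cost overrun: the order backlog cost overrun ← the regional order backlog surcharge ← the port production line stockout ← the last-mile forecast capacity cut.
A separate upstream branch: the order backlog cost overrun ← the regional order backlog surcharge ← the order backlog surcharge ← the assembly inventory rerouting.
A separate upstream branch: the order backlog cost overrun ← the regional order backlog surcharge ← the order backlog surcharge ← the overseas distribution center bottleneck ← the last-mile carrier strike ← the component contract capacity cut.
Each of those chain origins has no stated cause.

the assembly inventory rerouting, the component contract capacity cut, the last-mile forecast capacity cut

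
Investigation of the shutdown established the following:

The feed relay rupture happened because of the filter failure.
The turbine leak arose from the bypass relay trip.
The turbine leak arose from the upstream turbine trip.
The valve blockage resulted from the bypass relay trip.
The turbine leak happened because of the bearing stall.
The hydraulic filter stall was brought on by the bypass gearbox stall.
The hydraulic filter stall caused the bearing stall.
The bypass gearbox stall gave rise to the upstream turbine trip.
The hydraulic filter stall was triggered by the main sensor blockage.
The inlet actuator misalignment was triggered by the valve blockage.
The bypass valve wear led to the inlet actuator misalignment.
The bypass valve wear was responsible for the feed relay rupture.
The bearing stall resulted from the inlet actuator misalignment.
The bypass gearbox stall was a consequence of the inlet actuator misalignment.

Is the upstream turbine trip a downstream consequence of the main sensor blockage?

No

The main sensor blockage leads to the hydraulic filter stall, the bearing stall, the turbine leak; the upstream turbine trip is not among them.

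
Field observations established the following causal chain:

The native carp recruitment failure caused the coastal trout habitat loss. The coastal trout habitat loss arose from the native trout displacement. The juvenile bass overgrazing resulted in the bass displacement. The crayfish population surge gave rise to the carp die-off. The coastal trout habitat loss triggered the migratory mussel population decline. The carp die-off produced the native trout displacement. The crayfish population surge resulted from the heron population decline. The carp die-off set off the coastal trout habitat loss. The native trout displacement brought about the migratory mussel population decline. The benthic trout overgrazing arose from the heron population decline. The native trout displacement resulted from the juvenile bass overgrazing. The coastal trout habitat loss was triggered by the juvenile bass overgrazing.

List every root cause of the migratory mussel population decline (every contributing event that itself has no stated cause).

Tracing upstream from the migratory mussel population decline: the migratory mussel population decline ← the native trout displacement ← the carp die-off ← the crayfish population surge ← the heron population decline.
A separate upstream branch: the migratory mussel population decline ← the coastal trout habitat loss ← the native carp recruitment failure.
A separate upstream branch: the migratory mussel population decline ← the native trout displacement ← the juvenile bass overgrazing.
Each of those chain origins has no stated cause.

the heron population decline, the juvenile bass overgrazing, the native carp recruitment failure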